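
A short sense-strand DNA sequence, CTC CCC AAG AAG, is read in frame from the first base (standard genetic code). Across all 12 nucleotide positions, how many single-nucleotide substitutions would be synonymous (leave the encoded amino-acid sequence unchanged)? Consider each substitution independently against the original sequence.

8

Codon 1 (CTC, Leu): 3 synonymous substitutions.
Codon 2 (CCC, Pro): 3 synonymous substitutions.
Codon 3 (AAG, Lys): 1 synonymous substitution.
Codon 4 (AAG, Lys): 1 synonymous substitution.
Total: 3 + 3 + 1 + 1 = 8.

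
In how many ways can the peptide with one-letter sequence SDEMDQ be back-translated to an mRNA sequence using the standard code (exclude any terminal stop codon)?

Ser: 6 codons.
Asp: 2 codons.
Glu: 2 codons.
Met: 1 codon.
Asp: 2 codons.
Gln: 2 codons.
6 × 2 × 2 × 1 × 2 × 2 = 96.

96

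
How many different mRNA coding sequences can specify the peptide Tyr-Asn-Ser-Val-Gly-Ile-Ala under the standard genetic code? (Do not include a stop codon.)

Tyr: 2 codons.
Asn: 2 codons.
Ser: 6 codons.
Val: 4 codons.
Gly: 4 codons.
Ile: 3 codons.
Ala: 4 codons.
2 × 2 × 6 × 4 × 4 × 3 × 4 = 4608.

4608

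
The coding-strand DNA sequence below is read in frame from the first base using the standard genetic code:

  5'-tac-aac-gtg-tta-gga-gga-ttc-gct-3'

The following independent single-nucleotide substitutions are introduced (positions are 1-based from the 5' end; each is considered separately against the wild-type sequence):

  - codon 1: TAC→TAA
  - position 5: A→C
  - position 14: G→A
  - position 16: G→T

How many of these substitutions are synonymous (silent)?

0

Codon 1: TAC (Tyr) → TAA (Stop) — nonsense.
Codon 2: AAC (Asn) → ACC (Thr) — missense.
Codon 5: GGA (Gly) → GAA (Glu) — missense.
Codon 6: GGA (Gly) → TGA (Stop) — nonsense.
Synonymous: 0 of 4.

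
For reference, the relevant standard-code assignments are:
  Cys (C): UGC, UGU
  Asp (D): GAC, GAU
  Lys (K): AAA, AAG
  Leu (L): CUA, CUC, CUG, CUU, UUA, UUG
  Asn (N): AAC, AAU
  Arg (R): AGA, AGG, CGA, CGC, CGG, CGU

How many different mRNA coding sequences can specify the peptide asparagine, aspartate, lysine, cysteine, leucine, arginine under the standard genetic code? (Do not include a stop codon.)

576

Asn: 2 codons.
Asp: 2 codons.
Lys: 2 codons.
Cys: 2 codons.
Leu: 6 codons.
Arg: 6 codons.
2 × 2 × 2 × 2 × 6 × 6 = 576.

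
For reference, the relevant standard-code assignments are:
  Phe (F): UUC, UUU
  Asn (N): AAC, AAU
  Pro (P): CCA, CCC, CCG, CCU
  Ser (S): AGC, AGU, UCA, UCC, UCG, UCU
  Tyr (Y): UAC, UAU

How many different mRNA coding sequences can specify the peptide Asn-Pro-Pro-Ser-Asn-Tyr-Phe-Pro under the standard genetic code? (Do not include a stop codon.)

6144

Asn: 2 codons.
Pro: 4 codons.
Pro: 4 codons.
Ser: 6 codons.
Asn: 2 codons.
Tyr: 2 codons.
Phe: 2 codons.
Pro: 4 codons.
2 × 4 × 4 × 6 × 2 × 2 × 2 × 4 = 6144.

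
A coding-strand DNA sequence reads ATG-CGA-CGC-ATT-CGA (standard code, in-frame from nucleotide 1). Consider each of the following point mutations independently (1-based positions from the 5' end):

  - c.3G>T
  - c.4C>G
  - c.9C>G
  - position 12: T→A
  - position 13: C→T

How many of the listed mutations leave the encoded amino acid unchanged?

Codon 1: ATG (Met) → ATT (Ile) — missense.
Codon 2: CGA (Arg) → GGA (Gly) — missense.
Codon 3: CGC (Arg) → CGG (Arg) — synonymous.
Codon 4: ATT (Ile) → ATA (Ile) — synonymous.
Codon 5: CGA (Arg) → TGA (Stop) — nonsense.
Synonymous: 2 of 5.

2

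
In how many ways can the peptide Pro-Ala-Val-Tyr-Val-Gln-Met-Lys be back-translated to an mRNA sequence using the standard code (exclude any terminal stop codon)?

2048

Pro: 4 codons.
Ala: 4 codons.
Val: 4 codons.
Tyr: 2 codons.
Val: 4 codons.
Gln: 2 codons.
Met: 1 codon.
Lys: 2 codons.
4 × 4 × 4 × 2 × 4 × 2 × 1 × 2 = 2048.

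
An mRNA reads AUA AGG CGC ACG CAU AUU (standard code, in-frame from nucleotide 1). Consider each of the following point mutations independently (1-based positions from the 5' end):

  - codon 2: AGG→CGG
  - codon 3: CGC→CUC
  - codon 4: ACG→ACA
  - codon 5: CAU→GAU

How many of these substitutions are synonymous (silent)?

2

Codon 2: AGG (Arg) → CGG (Arg) — synonymous.
Codon 3: CGC (Arg) → CUC (Leu) — missense.
Codon 4: ACG (Thr) → ACA (Thr) — synonymous.
Codon 5: CAU (His) → GAU (Asp) — missense.
Synonymous: 2 of 4.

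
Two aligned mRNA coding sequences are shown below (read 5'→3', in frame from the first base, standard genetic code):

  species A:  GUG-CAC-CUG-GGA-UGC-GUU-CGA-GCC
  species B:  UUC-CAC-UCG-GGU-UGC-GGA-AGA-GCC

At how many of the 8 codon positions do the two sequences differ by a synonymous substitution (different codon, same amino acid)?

2

Codon 1: GUG Val / UUC Phe — nonsynonymous.
Codon 2: CAC His / CAC His — identical.
Codon 3: CUG Leu / UCG Ser — nonsynonymous.
Codon 4: GGA Gly / GGU Gly — synonymous.
Codon 5: UGC Cys / UGC Cys — identical.
Codon 6: GUU Val / GGA Gly — nonsynonymous.
Codon 7: CGA Arg / AGA Arg — synonymous.
Codon 8: GCC Ala / GCC Ala — identical.
Synonymous differences: 2.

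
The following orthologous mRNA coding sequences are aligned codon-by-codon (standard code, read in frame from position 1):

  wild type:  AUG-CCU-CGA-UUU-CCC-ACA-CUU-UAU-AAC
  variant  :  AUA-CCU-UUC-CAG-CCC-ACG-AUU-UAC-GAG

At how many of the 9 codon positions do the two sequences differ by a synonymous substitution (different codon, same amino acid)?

2

Codon 1: AUG Met / AUA Ile — nonsynonymous.
Codon 2: CCU Pro / CCU Pro — identical.
Codon 3: CGA Arg / UUC Phe — nonsynonymous.
Codon 4: UUU Phe / CAG Gln — nonsynonymous.
Codon 5: CCC Pro / CCC Pro — identical.
Codon 6: ACA Thr / ACG Thr — synonymous.
Codon 7: CUU Leu / AUU Ile — nonsynonymous.
Codon 8: UAU Tyr / UAC Tyr — synonymous.
Codon 9: AAC Asn / GAG Glu — nonsynonymous.
Synonymous differences: 2.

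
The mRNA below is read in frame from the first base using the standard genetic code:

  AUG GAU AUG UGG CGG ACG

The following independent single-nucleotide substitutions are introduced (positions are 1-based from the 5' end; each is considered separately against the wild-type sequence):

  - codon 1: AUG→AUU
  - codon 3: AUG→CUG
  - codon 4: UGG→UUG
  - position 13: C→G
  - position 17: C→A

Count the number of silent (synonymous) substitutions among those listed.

0

Codon 1: AUG (Met) → AUU (Ile) — missense.
Codon 3: AUG (Met) → CUG (Leu) — missense.
Codon 4: UGG (Trp) → UUG (Leu) — missense.
Codon 5: CGG (Arg) → GGG (Gly) — missense.
Codon 6: ACG (Thr) → AAG (Lys) — missense.
Synonymous: 0 of 5.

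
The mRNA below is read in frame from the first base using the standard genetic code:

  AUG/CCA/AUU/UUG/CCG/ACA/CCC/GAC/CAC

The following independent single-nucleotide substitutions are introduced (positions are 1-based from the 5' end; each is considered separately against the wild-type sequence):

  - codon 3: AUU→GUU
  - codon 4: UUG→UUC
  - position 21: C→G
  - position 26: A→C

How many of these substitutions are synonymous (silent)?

1

Codon 3: AUU (Ile) → GUU (Val) — missense.
Codon 4: UUG (Leu) → UUC (Phe) — missense.
Codon 7: CCC (Pro) → CCG (Pro) — synonymous.
Codon 9: CAC (His) → CCC (Pro) — missense.
Synonymous: 1 of 4.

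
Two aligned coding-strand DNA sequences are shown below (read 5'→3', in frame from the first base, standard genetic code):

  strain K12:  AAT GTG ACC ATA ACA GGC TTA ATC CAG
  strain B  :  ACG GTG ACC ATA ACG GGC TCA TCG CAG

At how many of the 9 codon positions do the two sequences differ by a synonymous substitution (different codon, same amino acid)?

1

Codon 1: AAT Asn / ACG Thr — nonsynonymous.
Codon 2: GTG Val / GTG Val — identical.
Codon 3: ACC Thr / ACC Thr — identical.
Codon 4: ATA Ile / ATA Ile — identical.
Codon 5: ACA Thr / ACG Thr — synonymous.
Codon 6: GGC Gly / GGC Gly — identical.
Codon 7: TTA Leu / TCA Ser — nonsynonymous.
Codon 8: ATC Ile / TCG Ser — nonsynonymous.
Codon 9: CAG Gln / CAG Gln — identical.
Synonymous differences: 1.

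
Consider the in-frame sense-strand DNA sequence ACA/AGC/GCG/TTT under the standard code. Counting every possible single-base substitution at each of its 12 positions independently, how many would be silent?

8

Codon 1 (ACA, Thr): 3 synonymous substitutions.
Codon 2 (AGC, Ser): 1 synonymous substitution.
Codon 3 (GCG, Ala): 3 synonymous substitutions.
Codon 4 (TTT, Phe): 1 synonymous substitution.
Total: 3 + 1 + 3 + 1 = 8.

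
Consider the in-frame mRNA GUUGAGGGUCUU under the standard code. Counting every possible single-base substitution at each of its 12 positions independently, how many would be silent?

Codon 1 (GUU, Val): 3 synonymous substitutions.
Codon 2 (GAG, Glu): 1 synonymous substitution.
Codon 3 (GGU, Gly): 3 synonymous substitutions.
Codon 4 (CUU, Leu): 3 synonymous substitutions.
Total: 3 + 1 + 3 + 3 = 10.

10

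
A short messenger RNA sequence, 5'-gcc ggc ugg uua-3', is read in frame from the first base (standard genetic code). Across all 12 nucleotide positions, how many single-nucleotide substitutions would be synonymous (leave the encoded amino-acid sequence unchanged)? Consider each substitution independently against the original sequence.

Codon 1 (GCC, Ala): 3 synonymous substitutions.
Codon 2 (GGC, Gly): 3 synonymous substitutions.
Codon 3 (UGG, Trp): 0 synonymous substitutions.
Codon 4 (UUA, Leu): 2 synonymous substitutions.
Total: 3 + 3 + 0 + 2 = 8.

8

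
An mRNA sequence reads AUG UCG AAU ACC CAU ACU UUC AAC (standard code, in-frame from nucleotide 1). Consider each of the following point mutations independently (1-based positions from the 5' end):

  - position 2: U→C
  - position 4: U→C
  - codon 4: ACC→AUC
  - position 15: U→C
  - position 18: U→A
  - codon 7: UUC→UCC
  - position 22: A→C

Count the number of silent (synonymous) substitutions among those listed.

Codon 1: AUG (Met) → ACG (Thr) — missense.
Codon 2: UCG (Ser) → CCG (Pro) — missense.
Codon 4: ACC (Thr) → AUC (Ile) — missense.
Codon 5: CAU (His) → CAC (His) — synonymous.
Codon 6: ACU (Thr) → ACA (Thr) — synonymous.
Codon 7: UUC (Phe) → UCC (Ser) — missense.
Codon 8: AAC (Asn) → CAC (His) — missense.
Synonymous: 2 of 7.

2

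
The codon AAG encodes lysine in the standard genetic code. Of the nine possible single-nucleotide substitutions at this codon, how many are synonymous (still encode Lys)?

Position 1: none → 0 synonymous.
Position 2: none → 0 synonymous.
Position 3: AAA → 1 synonymous.
Total: 0 + 0 + 1 = 1.

1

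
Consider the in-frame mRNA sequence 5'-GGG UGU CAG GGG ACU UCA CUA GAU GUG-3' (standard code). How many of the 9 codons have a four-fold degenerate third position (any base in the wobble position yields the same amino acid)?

Codon 1 GGG (Gly): third position 4-fold.
Codon 2 UGU (Cys): third position 2-fold.
Codon 3 CAG (Gln): third position 2-fold.
Codon 4 GGG (Gly): third position 4-fold.
Codon 5 ACU (Thr): third position 4-fold.
Codon 6 UCA (Ser): third position 4-fold.
Codon 7 CUA (Leu): third position 4-fold.
Codon 8 GAU (Asp): third position 2-fold.
Codon 9 GUG (Val): third position 4-fold.
Four-fold degenerate third positions: 6.

6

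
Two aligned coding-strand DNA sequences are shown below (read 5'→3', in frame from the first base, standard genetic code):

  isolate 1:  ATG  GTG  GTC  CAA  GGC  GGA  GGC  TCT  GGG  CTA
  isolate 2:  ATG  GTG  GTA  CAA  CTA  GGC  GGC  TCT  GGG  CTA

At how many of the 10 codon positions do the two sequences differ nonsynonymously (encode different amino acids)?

Codon 1: ATG Met / ATG Met — identical.
Codon 2: GTG Val / GTG Val — identical.
Codon 3: GTC Val / GTA Val — synonymous.
Codon 4: CAA Gln / CAA Gln — identical.
Codon 5: GGC Gly / CTA Leu — nonsynonymous.
Codon 6: GGA Gly / GGC Gly — synonymous.
Codon 7: GGC Gly / GGC Gly — identical.
Codon 8: TCT Ser / TCT Ser — identical.
Codon 9: GGG Gly / GGG Gly — identical.
Codon 10: CTA Leu / CTA Leu — identical.
Nonsynonymous differences: 1.

1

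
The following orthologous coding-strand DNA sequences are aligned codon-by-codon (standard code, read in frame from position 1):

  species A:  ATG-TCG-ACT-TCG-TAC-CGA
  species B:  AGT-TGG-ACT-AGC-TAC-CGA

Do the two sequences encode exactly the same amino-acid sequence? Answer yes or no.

no

Codon 1: ATG Met / AGT Ser — nonsynonymous.
Codon 2: TCG Ser / TGG Trp — nonsynonymous.
Codon 3: ACT Thr / ACT Thr — identical.
Codon 4: TCG Ser / AGC Ser — synonymous.
Codon 5: TAC Tyr / TAC Tyr — identical.
Codon 6: CGA Arg / CGA Arg — identical.
Nonsynonymous differences: 2 → different protein.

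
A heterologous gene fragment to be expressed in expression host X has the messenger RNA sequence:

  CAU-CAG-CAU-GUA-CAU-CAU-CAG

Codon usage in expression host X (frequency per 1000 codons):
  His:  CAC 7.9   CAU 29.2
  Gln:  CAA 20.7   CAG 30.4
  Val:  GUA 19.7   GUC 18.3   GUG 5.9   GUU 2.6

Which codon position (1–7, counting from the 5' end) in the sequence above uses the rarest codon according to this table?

Codon 1 CAU (His): 29.2 per 1000.
Codon 2 CAG (Gln): 30.4 per 1000.
Codon 3 CAU (His): 29.2 per 1000.
Codon 4 GUA (Val): 19.7 per 1000.
Codon 5 CAU (His): 29.2 per 1000.
Codon 6 CAU (His): 29.2 per 1000.
Codon 7 CAG (Gln): 30.4 per 1000.
Lowest frequency is 19.7 at codon 4.

4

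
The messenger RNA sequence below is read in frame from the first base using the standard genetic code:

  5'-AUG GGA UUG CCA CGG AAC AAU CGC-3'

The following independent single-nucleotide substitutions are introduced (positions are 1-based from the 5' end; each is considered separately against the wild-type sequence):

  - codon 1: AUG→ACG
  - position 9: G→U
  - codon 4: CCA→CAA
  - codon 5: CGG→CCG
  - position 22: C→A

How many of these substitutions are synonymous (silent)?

Codon 1: AUG (Met) → ACG (Thr) — missense.
Codon 3: UUG (Leu) → UUU (Phe) — missense.
Codon 4: CCA (Pro) → CAA (Gln) — missense.
Codon 5: CGG (Arg) → CCG (Pro) — missense.
Codon 8: CGC (Arg) → AGC (Ser) — missense.
Synonymous: 0 of 5.

0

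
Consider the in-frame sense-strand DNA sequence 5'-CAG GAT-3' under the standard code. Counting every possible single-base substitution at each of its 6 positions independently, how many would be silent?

2

Codon 1 (CAG, Gln): 1 synonymous substitution.
Codon 2 (GAT, Asp): 1 synonymous substitution.
Total: 1 + 1 = 2.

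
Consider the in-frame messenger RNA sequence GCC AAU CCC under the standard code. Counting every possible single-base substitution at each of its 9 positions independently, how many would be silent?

Codon 1 (GCC, Ala): 3 synonymous substitutions.
Codon 2 (AAU, Asn): 1 synonymous substitution.
Codon 3 (CCC, Pro): 3 synonymous substitutions.
Total: 3 + 1 + 3 = 7.

7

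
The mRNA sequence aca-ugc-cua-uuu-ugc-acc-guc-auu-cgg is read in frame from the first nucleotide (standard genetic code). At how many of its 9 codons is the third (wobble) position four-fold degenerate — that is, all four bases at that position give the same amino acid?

Codon 1 ACA (Thr): third position 4-fold.
Codon 2 UGC (Cys): third position 2-fold.
Codon 3 CUA (Leu): third position 4-fold.
Codon 4 UUU (Phe): third position 2-fold.
Codon 5 UGC (Cys): third position 2-fold.
Codon 6 ACC (Thr): third position 4-fold.
Codon 7 GUC (Val): third position 4-fold.
Codon 8 AUU (Ile): third position 3-fold.
Codon 9 CGG (Arg): third position 4-fold.
Four-fold degenerate third positions: 5.

5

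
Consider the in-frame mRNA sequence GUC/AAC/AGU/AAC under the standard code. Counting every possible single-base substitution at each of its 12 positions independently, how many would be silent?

Codon 1 (GUC, Val): 3 synonymous substitutions.
Codon 2 (AAC, Asn): 1 synonymous substitution.
Codon 3 (AGU, Ser): 1 synonymous substitution.
Codon 4 (AAC, Asn): 1 synonymous substitution.
Total: 3 + 1 + 1 + 1 = 6.

6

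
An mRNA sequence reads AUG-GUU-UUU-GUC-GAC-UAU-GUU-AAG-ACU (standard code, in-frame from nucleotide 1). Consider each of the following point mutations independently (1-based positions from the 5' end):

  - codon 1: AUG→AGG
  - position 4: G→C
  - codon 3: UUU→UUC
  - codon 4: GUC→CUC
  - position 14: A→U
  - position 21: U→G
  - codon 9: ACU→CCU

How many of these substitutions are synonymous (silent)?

2

Codon 1: AUG (Met) → AGG (Arg) — missense.
Codon 2: GUU (Val) → CUU (Leu) — missense.
Codon 3: UUU (Phe) → UUC (Phe) — synonymous.
Codon 4: GUC (Val) → CUC (Leu) — missense.
Codon 5: GAC (Asp) → GUC (Val) — missense.
Codon 7: GUU (Val) → GUG (Val) — synonymous.
Codon 9: ACU (Thr) → CCU (Pro) — missense.
Synonymous: 2 of 7.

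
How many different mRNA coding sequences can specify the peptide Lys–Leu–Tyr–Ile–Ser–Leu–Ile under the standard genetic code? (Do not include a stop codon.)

7776

Lys: 2 codons.
Leu: 6 codons.
Tyr: 2 codons.
Ile: 3 codons.
Ser: 6 codons.
Leu: 6 codons.
Ile: 3 codons.
2 × 6 × 2 × 3 × 6 × 6 × 3 = 7776.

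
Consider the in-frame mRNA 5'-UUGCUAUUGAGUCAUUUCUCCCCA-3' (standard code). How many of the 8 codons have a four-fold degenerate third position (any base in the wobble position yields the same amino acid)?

3

Codon 1 UUG (Leu): third position 2-fold.
Codon 2 CUA (Leu): third position 4-fold.
Codon 3 UUG (Leu): third position 2-fold.
Codon 4 AGU (Ser): third position 2-fold.
Codon 5 CAU (His): third position 2-fold.
Codon 6 UUC (Phe): third position 2-fold.
Codon 7 UCC (Ser): third position 4-fold.
Codon 8 CCA (Pro): third position 4-fold.
Four-fold degenerate third positions: 3.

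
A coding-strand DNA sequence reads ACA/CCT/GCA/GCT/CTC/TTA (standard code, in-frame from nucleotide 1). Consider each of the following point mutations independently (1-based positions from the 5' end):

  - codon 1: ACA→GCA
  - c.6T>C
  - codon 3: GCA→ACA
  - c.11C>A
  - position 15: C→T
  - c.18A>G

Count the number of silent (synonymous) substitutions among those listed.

3

Codon 1: ACA (Thr) → GCA (Ala) — missense.
Codon 2: CCT (Pro) → CCC (Pro) — synonymous.
Codon 3: GCA (Ala) → ACA (Thr) — missense.
Codon 4: GCT (Ala) → GAT (Asp) — missense.
Codon 5: CTC (Leu) → CTT (Leu) — synonymous.
Codon 6: TTA (Leu) → TTG (Leu) — synonymous.
Synonymous: 3 of 6.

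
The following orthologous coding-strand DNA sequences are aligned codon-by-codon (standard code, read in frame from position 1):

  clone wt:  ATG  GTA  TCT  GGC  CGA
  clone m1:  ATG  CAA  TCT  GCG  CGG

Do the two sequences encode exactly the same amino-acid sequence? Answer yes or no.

no

Codon 1: ATG Met / ATG Met — identical.
Codon 2: GTA Val / CAA Gln — nonsynonymous.
Codon 3: TCT Ser / TCT Ser — identical.
Codon 4: GGC Gly / GCG Ala — nonsynonymous.
Codon 5: CGA Arg / CGG Arg — synonymous.
Nonsynonymous differences: 2 → different protein.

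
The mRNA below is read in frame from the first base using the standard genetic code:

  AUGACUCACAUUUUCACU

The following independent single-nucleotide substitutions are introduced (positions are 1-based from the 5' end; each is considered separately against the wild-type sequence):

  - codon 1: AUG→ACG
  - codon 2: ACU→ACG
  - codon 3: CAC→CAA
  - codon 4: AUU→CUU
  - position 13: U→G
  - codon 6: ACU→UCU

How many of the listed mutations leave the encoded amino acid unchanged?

1

Codon 1: AUG (Met) → ACG (Thr) — missense.
Codon 2: ACU (Thr) → ACG (Thr) — synonymous.
Codon 3: CAC (His) → CAA (Gln) — missense.
Codon 4: AUU (Ile) → CUU (Leu) — missense.
Codon 5: UUC (Phe) → GUC (Val) — missense.
Codon 6: ACU (Thr) → UCU (Ser) — missense.
Synonymous: 1 of 6.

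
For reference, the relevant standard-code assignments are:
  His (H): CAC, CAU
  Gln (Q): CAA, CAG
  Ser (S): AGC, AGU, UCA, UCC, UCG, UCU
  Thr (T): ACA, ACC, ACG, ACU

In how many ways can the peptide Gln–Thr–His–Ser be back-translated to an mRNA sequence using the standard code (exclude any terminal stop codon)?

96

Gln: 2 codons.
Thr: 4 codons.
His: 2 codons.
Ser: 6 codons.
2 × 4 × 2 × 6 = 96.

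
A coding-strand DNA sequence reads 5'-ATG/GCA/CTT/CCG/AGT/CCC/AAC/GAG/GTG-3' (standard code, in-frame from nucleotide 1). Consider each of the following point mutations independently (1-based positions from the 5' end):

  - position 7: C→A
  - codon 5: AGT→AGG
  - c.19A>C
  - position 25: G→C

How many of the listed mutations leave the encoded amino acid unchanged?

Codon 3: CTT (Leu) → ATT (Ile) — missense.
Codon 5: AGT (Ser) → AGG (Arg) — missense.
Codon 7: AAC (Asn) → CAC (His) — missense.
Codon 9: GTG (Val) → CTG (Leu) — missense.
Synonymous: 0 of 4.

0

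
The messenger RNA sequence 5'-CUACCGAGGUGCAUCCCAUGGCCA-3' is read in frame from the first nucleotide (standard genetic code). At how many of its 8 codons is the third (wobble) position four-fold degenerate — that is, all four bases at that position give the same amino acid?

4

Codon 1 CUA (Leu): third position 4-fold.
Codon 2 CCG (Pro): third position 4-fold.
Codon 3 AGG (Arg): third position 2-fold.
Codon 4 UGC (Cys): third position 2-fold.
Codon 5 AUC (Ile): third position 3-fold.
Codon 6 CCA (Pro): third position 4-fold.
Codon 7 UGG (Trp): third position 1-fold.
Codon 8 CCA (Pro): third position 4-fold.
Four-fold degenerate third positions: 4.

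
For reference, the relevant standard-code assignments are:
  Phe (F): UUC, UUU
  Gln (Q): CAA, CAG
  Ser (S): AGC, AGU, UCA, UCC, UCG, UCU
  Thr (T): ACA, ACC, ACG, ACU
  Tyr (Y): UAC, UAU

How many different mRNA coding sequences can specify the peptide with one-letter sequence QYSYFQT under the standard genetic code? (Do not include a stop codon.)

Gln: 2 codons.
Tyr: 2 codons.
Ser: 6 codons.
Tyr: 2 codons.
Phe: 2 codons.
Gln: 2 codons.
Thr: 4 codons.
2 × 2 × 6 × 2 × 2 × 2 × 4 = 768.

768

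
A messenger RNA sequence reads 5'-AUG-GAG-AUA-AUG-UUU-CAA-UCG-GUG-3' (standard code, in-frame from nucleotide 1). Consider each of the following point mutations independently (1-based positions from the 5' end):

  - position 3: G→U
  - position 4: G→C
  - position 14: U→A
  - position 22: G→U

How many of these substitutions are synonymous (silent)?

0

Codon 1: AUG (Met) → AUU (Ile) — missense.
Codon 2: GAG (Glu) → CAG (Gln) — missense.
Codon 5: UUU (Phe) → UAU (Tyr) — missense.
Codon 8: GUG (Val) → UUG (Leu) — missense.
Synonymous: 0 of 4.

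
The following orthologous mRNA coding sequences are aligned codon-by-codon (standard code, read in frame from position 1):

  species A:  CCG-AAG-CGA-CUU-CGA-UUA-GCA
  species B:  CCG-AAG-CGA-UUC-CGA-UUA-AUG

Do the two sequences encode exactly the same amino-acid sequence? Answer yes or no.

Codon 1: CCG Pro / CCG Pro — identical.
Codon 2: AAG Lys / AAG Lys — identical.
Codon 3: CGA Arg / CGA Arg — identical.
Codon 4: CUU Leu / UUC Phe — nonsynonymous.
Codon 5: CGA Arg / CGA Arg — identical.
Codon 6: UUA Leu / UUA Leu — identical.
Codon 7: GCA Ala / AUG Met — nonsynonymous.
Nonsynonymous differences: 2 → different protein.

no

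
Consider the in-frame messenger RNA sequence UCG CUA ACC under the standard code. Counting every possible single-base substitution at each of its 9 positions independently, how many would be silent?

10

Codon 1 (UCG, Ser): 3 synonymous substitutions.
Codon 2 (CUA, Leu): 4 synonymous substitutions.
Codon 3 (ACC, Thr): 3 synonymous substitutions.
Total: 3 + 4 + 3 = 10.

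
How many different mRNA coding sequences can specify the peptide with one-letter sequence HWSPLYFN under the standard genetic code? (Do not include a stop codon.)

His: 2 codons.
Trp: 1 codon.
Ser: 6 codons.
Pro: 4 codons.
Leu: 6 codons.
Tyr: 2 codons.
Phe: 2 codons.
Asn: 2 codons.
2 × 1 × 6 × 4 × 6 × 2 × 2 × 2 = 2304.

2304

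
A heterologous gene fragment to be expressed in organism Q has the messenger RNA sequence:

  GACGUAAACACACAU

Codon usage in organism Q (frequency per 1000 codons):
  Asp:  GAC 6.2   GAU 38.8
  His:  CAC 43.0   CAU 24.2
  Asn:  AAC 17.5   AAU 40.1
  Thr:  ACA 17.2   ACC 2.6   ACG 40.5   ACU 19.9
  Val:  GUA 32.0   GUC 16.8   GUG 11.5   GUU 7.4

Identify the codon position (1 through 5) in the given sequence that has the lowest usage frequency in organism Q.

Codon 1 GAC (Asp): 6.2 per 1000.
Codon 2 GUA (Val): 32.0 per 1000.
Codon 3 AAC (Asn): 17.5 per 1000.
Codon 4 ACA (Thr): 17.2 per 1000.
Codon 5 CAU (His): 24.2 per 1000.
Lowest frequency is 6.2 at codon 1.

1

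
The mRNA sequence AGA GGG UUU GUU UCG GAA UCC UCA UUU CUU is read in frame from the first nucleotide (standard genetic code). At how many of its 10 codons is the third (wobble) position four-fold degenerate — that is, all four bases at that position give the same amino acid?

6

Codon 1 AGA (Arg): third position 2-fold.
Codon 2 GGG (Gly): third position 4-fold.
Codon 3 UUU (Phe): third position 2-fold.
Codon 4 GUU (Val): third position 4-fold.
Codon 5 UCG (Ser): third position 4-fold.
Codon 6 GAA (Glu): third position 2-fold.
Codon 7 UCC (Ser): third position 4-fold.
Codon 8 UCA (Ser): third position 4-fold.
Codon 9 UUU (Phe): third position 2-fold.
Codon 10 CUU (Leu): third position 4-fold.
Four-fold degenerate third positions: 6.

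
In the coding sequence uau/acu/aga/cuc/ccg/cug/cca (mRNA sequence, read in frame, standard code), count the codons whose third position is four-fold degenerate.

Codon 1 UAU (Tyr): third position 2-fold.
Codon 2 ACU (Thr): third position 4-fold.
Codon 3 AGA (Arg): third position 2-fold.
Codon 4 CUC (Leu): third position 4-fold.
Codon 5 CCG (Pro): third position 4-fold.
Codon 6 CUG (Leu): third position 4-fold.
Codon 7 CCA (Pro): third position 4-fold.
Four-fold degenerate third positions: 5.

5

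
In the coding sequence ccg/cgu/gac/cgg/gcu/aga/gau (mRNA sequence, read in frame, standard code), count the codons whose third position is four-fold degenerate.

Codon 1 CCG (Pro): third position 4-fold.
Codon 2 CGU (Arg): third position 4-fold.
Codon 3 GAC (Asp): third position 2-fold.
Codon 4 CGG (Arg): third position 4-fold.
Codon 5 GCU (Ala): third position 4-fold.
Codon 6 AGA (Arg): third position 2-fold.
Codon 7 GAU (Asp): third position 2-fold.
Four-fold degenerate third positions: 4.

4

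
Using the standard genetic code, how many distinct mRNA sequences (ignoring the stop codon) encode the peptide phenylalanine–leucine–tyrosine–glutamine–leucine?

Phe: 2 codons.
Leu: 6 codons.
Tyr: 2 codons.
Gln: 2 codons.
Leu: 6 codons.
2 × 6 × 2 × 2 × 6 = 288.

288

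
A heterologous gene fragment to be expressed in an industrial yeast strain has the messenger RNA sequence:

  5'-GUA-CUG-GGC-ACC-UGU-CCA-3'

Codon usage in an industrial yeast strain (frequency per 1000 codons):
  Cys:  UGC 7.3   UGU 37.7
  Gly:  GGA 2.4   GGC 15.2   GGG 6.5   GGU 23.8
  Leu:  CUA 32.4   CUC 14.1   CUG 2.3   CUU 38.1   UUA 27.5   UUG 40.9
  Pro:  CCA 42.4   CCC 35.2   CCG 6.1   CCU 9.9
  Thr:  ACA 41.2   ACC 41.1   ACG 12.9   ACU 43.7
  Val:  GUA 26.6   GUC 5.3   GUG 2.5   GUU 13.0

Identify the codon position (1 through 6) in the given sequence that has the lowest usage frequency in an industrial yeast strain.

2

Codon 1 GUA (Val): 26.6 per 1000.
Codon 2 CUG (Leu): 2.3 per 1000.
Codon 3 GGC (Gly): 15.2 per 1000.
Codon 4 ACC (Thr): 41.1 per 1000.
Codon 5 UGU (Cys): 37.7 per 1000.
Codon 6 CCA (Pro): 42.4 per 1000.
Lowest frequency is 2.3 at codon 2.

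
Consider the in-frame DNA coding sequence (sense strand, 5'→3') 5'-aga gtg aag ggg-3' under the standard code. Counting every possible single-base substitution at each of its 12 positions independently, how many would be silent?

Codon 1 (AGA, Arg): 2 synonymous substitutions.
Codon 2 (GTG, Val): 3 synonymous substitutions.
Codon 3 (AAG, Lys): 1 synonymous substitution.
Codon 4 (GGG, Gly): 3 synonymous substitutions.
Total: 2 + 3 + 1 + 3 = 9.

9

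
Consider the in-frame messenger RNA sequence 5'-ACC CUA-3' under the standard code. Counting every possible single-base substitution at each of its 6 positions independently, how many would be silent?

Codon 1 (ACC, Thr): 3 synonymous substitutions.
Codon 2 (CUA, Leu): 4 synonymous substitutions.
Total: 3 + 4 = 7.

7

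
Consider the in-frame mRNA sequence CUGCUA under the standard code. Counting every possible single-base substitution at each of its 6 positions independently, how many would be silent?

8

Codon 1 (CUG, Leu): 4 synonymous substitutions.
Codon 2 (CUA, Leu): 4 synonymous substitutions.
Total: 4 + 4 = 8.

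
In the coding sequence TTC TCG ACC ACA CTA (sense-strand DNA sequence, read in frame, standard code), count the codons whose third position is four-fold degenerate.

4

Codon 1 TTC (Phe): third position 2-fold.
Codon 2 TCG (Ser): third position 4-fold.
Codon 3 ACC (Thr): third position 4-fold.
Codon 4 ACA (Thr): third position 4-fold.
Codon 5 CTA (Leu): third position 4-fold.
Four-fold degenerate third positions: 4.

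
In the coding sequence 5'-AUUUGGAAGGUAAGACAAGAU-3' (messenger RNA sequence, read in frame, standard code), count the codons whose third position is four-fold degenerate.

1

Codon 1 AUU (Ile): third position 3-fold.
Codon 2 UGG (Trp): third position 1-fold.
Codon 3 AAG (Lys): third position 2-fold.
Codon 4 GUA (Val): third position 4-fold.
Codon 5 AGA (Arg): third position 2-fold.
Codon 6 CAA (Gln): third position 2-fold.
Codon 7 GAU (Asp): third position 2-fold.
Four-fold degenerate third positions: 1.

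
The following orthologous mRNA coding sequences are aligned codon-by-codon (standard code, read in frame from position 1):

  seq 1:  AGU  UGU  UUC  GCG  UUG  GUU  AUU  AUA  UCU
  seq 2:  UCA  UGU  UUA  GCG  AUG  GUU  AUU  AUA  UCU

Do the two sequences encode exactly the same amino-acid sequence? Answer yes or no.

no

Codon 1: AGU Ser / UCA Ser — synonymous.
Codon 2: UGU Cys / UGU Cys — identical.
Codon 3: UUC Phe / UUA Leu — nonsynonymous.
Codon 4: GCG Ala / GCG Ala — identical.
Codon 5: UUG Leu / AUG Met — nonsynonymous.
Codon 6: GUU Val / GUU Val — identical.
Codon 7: AUU Ile / AUU Ile — identical.
Codon 8: AUA Ile / AUA Ile — identical.
Codon 9: UCU Ser / UCU Ser — identical.
Nonsynonymous differences: 2 → different protein.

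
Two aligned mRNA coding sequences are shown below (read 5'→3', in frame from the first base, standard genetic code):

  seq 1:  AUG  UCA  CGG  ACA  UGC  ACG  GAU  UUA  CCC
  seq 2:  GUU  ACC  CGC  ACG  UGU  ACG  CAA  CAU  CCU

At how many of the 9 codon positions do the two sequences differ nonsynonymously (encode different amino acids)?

Codon 1: AUG Met / GUU Val — nonsynonymous.
Codon 2: UCA Ser / ACC Thr — nonsynonymous.
Codon 3: CGG Arg / CGC Arg — synonymous.
Codon 4: ACA Thr / ACG Thr — synonymous.
Codon 5: UGC Cys / UGU Cys — synonymous.
Codon 6: ACG Thr / ACG Thr — identical.
Codon 7: GAU Asp / CAA Gln — nonsynonymous.
Codon 8: UUA Leu / CAU His — nonsynonymous.
Codon 9: CCC Pro / CCU Pro — synonymous.
Nonsynonymous differences: 4.

4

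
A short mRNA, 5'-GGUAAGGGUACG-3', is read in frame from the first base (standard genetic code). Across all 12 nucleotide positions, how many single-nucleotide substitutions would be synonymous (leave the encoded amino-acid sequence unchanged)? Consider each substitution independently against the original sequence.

Codon 1 (GGU, Gly): 3 synonymous substitutions.
Codon 2 (AAG, Lys): 1 synonymous substitution.
Codon 3 (GGU, Gly): 3 synonymous substitutions.
Codon 4 (ACG, Thr): 3 synonymous substitutions.
Total: 3 + 1 + 3 + 3 = 10.

10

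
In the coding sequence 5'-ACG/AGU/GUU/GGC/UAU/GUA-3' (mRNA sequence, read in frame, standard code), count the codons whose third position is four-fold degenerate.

4

Codon 1 ACG (Thr): third position 4-fold.
Codon 2 AGU (Ser): third position 2-fold.
Codon 3 GUU (Val): third position 4-fold.
Codon 4 GGC (Gly): third position 4-fold.
Codon 5 UAU (Tyr): third position 2-fold.
Codon 6 GUA (Val): third position 4-fold.
Four-fold degenerate third positions: 4.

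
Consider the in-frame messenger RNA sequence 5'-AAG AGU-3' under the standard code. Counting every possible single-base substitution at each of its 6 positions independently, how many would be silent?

Codon 1 (AAG, Lys): 1 synonymous substitution.
Codon 2 (AGU, Ser): 1 synonymous substitution.
Total: 1 + 1 = 2.

2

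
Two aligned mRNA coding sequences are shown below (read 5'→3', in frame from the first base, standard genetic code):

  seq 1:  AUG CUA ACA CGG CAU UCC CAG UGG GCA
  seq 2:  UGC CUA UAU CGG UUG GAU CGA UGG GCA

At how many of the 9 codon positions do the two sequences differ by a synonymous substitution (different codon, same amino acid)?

0

Codon 1: AUG Met / UGC Cys — nonsynonymous.
Codon 2: CUA Leu / CUA Leu — identical.
Codon 3: ACA Thr / UAU Tyr — nonsynonymous.
Codon 4: CGG Arg / CGG Arg — identical.
Codon 5: CAU His / UUG Leu — nonsynonymous.
Codon 6: UCC Ser / GAU Asp — nonsynonymous.
Codon 7: CAG Gln / CGA Arg — nonsynonymous.
Codon 8: UGG Trp / UGG Trp — identical.
Codon 9: GCA Ala / GCA Ala — identical.
Synonymous differences: 0.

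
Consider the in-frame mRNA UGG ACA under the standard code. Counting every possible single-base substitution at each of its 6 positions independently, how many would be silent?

Codon 1 (UGG, Trp): 0 synonymous substitutions.
Codon 2 (ACA, Thr): 3 synonymous substitutions.
Total: 0 + 3 = 3.

3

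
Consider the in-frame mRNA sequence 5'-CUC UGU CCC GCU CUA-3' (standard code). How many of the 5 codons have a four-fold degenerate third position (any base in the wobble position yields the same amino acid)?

4

Codon 1 CUC (Leu): third position 4-fold.
Codon 2 UGU (Cys): third position 2-fold.
Codon 3 CCC (Pro): third position 4-fold.
Codon 4 GCU (Ala): third position 4-fold.
Codon 5 CUA (Leu): third position 4-fold.
Four-fold degenerate third positions: 4.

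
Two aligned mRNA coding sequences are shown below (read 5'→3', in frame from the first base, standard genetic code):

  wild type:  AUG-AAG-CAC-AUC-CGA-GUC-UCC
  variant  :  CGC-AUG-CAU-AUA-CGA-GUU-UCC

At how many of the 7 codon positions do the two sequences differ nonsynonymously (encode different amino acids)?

Codon 1: AUG Met / CGC Arg — nonsynonymous.
Codon 2: AAG Lys / AUG Met — nonsynonymous.
Codon 3: CAC His / CAU His — synonymous.
Codon 4: AUC Ile / AUA Ile — synonymous.
Codon 5: CGA Arg / CGA Arg — identical.
Codon 6: GUC Val / GUU Val — synonymous.
Codon 7: UCC Ser / UCC Ser — identical.
Nonsynonymous differences: 2.

2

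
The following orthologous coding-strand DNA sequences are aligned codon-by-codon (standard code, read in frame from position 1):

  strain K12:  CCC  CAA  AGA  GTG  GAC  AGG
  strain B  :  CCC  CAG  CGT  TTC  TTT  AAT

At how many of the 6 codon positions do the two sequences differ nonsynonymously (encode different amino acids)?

3

Codon 1: CCC Pro / CCC Pro — identical.
Codon 2: CAA Gln / CAG Gln — synonymous.
Codon 3: AGA Arg / CGT Arg — synonymous.
Codon 4: GTG Val / TTC Phe — nonsynonymous.
Codon 5: GAC Asp / TTT Phe — nonsynonymous.
Codon 6: AGG Arg / AAT Asn — nonsynonymous.
Nonsynonymous differences: 3.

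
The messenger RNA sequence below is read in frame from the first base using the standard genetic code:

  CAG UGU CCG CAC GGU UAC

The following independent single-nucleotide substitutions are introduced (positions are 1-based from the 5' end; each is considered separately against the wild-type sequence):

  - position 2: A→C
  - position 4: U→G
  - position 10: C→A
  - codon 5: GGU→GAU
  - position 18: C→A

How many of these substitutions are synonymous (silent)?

0

Codon 1: CAG (Gln) → CCG (Pro) — missense.
Codon 2: UGU (Cys) → GGU (Gly) — missense.
Codon 4: CAC (His) → AAC (Asn) — missense.
Codon 5: GGU (Gly) → GAU (Asp) — missense.
Codon 6: UAC (Tyr) → UAA (Stop) — nonsense.
Synonymous: 0 of 5.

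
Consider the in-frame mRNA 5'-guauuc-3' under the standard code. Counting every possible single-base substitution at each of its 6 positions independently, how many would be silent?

4

Codon 1 (GUA, Val): 3 synonymous substitutions.
Codon 2 (UUC, Phe): 1 synonymous substitution.
Total: 3 + 1 = 4.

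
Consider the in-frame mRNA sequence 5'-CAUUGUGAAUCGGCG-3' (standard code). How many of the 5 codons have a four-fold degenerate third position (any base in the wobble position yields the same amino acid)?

2

Codon 1 CAU (His): third position 2-fold.
Codon 2 UGU (Cys): third position 2-fold.
Codon 3 GAA (Glu): third position 2-fold.
Codon 4 UCG (Ser): third position 4-fold.
Codon 5 GCG (Ala): third position 4-fold.
Four-fold degenerate third positions: 2.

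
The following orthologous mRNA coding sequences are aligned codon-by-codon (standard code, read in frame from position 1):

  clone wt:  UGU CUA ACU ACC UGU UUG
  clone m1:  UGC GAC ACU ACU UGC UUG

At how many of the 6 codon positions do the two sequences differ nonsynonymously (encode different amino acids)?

1

Codon 1: UGU Cys / UGC Cys — synonymous.
Codon 2: CUA Leu / GAC Asp — nonsynonymous.
Codon 3: ACU Thr / ACU Thr — identical.
Codon 4: ACC Thr / ACU Thr — synonymous.
Codon 5: UGU Cys / UGC Cys — synonymous.
Codon 6: UUG Leu / UUG Leu — identical.
Nonsynonymous differences: 1.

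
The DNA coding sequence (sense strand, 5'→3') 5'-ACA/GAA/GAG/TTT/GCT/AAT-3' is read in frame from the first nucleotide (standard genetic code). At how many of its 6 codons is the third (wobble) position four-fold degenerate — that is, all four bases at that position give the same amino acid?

2

Codon 1 ACA (Thr): third position 4-fold.
Codon 2 GAA (Glu): third position 2-fold.
Codon 3 GAG (Glu): third position 2-fold.
Codon 4 TTT (Phe): third position 2-fold.
Codon 5 GCT (Ala): third position 4-fold.
Codon 6 AAT (Asn): third position 2-fold.
Four-fold degenerate third positions: 2.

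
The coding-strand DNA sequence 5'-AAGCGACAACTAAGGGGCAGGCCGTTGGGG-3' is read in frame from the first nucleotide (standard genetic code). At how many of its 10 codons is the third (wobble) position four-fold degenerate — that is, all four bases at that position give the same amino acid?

Codon 1 AAG (Lys): third position 2-fold.
Codon 2 CGA (Arg): third position 4-fold.
Codon 3 CAA (Gln): third position 2-fold.
Codon 4 CTA (Leu): third position 4-fold.
Codon 5 AGG (Arg): third position 2-fold.
Codon 6 GGC (Gly): third position 4-fold.
Codon 7 AGG (Arg): third position 2-fold.
Codon 8 CCG (Pro): third position 4-fold.
Codon 9 TTG (Leu): third position 2-fold.
Codon 10 GGG (Gly): third position 4-fold.
Four-fold degenerate third positions: 5.

5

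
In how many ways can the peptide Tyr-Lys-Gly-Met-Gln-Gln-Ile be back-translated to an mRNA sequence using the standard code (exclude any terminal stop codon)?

Tyr: 2 codons.
Lys: 2 codons.
Gly: 4 codons.
Met: 1 codon.
Gln: 2 codons.
Gln: 2 codons.
Ile: 3 codons.
2 × 2 × 4 × 1 × 2 × 2 × 3 = 192.

192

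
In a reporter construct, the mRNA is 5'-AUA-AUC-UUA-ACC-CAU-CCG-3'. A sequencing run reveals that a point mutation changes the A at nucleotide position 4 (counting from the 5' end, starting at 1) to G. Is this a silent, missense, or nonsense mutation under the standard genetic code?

missense

Position 4 falls in codon 2: AUC → Ile.
After the substitution the codon is GUC → Val.
Ile ≠ Val, so this is a missense mutation.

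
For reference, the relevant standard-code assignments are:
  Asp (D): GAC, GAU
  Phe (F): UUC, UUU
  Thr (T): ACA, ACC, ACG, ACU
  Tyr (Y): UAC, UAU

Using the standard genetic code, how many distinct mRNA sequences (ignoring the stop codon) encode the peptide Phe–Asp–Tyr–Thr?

32

Phe: 2 codons.
Asp: 2 codons.
Tyr: 2 codons.
Thr: 4 codons.
2 × 2 × 2 × 4 = 32.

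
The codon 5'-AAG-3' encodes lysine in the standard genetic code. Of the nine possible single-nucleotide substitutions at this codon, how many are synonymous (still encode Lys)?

1

Position 1: none → 0 synonymous.
Position 2: none → 0 synonymous.
Position 3: AAA → 1 synonymous.
Total: 0 + 0 + 1 = 1.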